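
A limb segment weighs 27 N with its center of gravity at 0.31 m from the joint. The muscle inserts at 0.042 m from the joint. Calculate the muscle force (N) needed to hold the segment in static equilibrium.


F_muscle = W * d_load / d_muscle
F_muscle = 27 * 0.31 / 0.042
Numerator = 8.3700
F_muscle = 199.2857


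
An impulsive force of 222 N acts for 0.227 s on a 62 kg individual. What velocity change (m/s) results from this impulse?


J = F * dt = 222 * 0.227 = 50.3940 N*s
delta_v = J / m
delta_v = 50.3940 / 62
delta_v = 0.8128


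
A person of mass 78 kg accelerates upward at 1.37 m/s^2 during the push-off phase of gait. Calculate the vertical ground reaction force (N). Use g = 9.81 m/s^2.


GRF = m * (g + a)
GRF = 78 * (9.81 + 1.37)
GRF = 78 * 11.1800
GRF = 872.0400


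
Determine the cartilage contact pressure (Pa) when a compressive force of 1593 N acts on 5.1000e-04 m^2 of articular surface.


P = F / A
P = 1593 / 5.1000e-04
P = 3.1235e+06


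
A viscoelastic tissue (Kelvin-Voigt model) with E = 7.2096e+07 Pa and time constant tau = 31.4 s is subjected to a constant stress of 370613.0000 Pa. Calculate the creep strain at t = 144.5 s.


epsilon(t) = (sigma/E) * (1 - exp(-t/tau))
sigma/E = 370613.0000 / 7.2096e+07 = 0.0051
exp(-t/tau) = exp(-144.5 / 31.4) = 0.0100
epsilon = 0.0051 * (1 - 0.0100)
epsilon = 0.0051


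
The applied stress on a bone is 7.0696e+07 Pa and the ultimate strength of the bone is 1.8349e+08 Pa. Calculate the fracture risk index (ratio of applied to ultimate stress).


FRI = applied / ultimate
FRI = 7.0696e+07 / 1.8349e+08
FRI = 0.3853


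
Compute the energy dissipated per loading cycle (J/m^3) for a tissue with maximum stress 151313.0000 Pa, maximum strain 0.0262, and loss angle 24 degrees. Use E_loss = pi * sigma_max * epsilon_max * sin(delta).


E_loss = pi * sigma_max * epsilon_max * sin(delta)
delta = 24 deg = 0.4189 rad
sin(delta) = 0.4067
E_loss = pi * 151313.0000 * 0.0262 * 0.4067
E_loss = 5065.7145


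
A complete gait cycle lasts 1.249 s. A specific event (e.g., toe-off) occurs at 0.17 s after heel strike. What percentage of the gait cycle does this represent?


pct = (event_time / cycle_time) * 100
pct = (0.17 / 1.249) * 100
ratio = 0.1361
pct = 13.6109


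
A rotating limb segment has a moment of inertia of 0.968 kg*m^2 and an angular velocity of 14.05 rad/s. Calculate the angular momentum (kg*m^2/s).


L = I * omega
L = 0.968 * 14.05
L = 13.6004


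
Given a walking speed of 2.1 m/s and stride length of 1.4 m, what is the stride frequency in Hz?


f = v / stride_length
f = 2.1 / 1.4
f = 1.5000


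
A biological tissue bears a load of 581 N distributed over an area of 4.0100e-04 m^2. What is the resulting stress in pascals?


stress = F / A
stress = 581 / 4.0100e-04
stress = 1.4489e+06


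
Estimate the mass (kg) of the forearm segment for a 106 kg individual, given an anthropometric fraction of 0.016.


m_segment = body_mass * fraction
m_segment = 106 * 0.016
m_segment = 1.6960


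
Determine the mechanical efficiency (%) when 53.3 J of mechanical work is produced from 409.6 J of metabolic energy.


eta = (W_mech / E_meta) * 100
eta = (53.3 / 409.6) * 100
ratio = 0.1301
eta = 13.0127


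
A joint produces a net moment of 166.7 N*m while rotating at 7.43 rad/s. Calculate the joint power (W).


P = M * omega
P = 166.7 * 7.43
P = 1238.5810


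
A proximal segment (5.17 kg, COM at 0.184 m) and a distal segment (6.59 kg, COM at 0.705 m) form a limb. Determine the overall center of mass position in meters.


COM = (m1*x1 + m2*x2) / (m1 + m2)
COM = (5.17*0.184 + 6.59*0.705) / (5.17 + 6.59)
Numerator = 5.5972
Denominator = 11.7600
COM = 0.4760


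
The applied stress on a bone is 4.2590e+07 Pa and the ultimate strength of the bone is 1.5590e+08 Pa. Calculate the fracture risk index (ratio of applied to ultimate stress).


FRI = applied / ultimate
FRI = 4.2590e+07 / 1.5590e+08
FRI = 0.2732


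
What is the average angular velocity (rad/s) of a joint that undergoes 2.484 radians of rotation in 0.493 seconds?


omega = delta_theta / delta_t
omega = 2.484 / 0.493
omega = 5.0385


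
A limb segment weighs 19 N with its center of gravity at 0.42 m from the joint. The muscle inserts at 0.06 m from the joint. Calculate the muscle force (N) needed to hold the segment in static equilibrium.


F_muscle = W * d_load / d_muscle
F_muscle = 19 * 0.42 / 0.06
Numerator = 7.9800
F_muscle = 133.0000


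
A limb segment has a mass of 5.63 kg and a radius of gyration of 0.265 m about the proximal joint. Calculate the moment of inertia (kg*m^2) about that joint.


I = m * k^2
I = 5.63 * 0.265^2
k^2 = 0.0702
I = 0.3954


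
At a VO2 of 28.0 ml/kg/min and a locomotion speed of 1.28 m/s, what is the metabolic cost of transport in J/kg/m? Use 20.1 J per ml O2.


Power per kg = VO2 * 20.1 / 60
Power per kg = 28.0 * 20.1 / 60 = 9.3800 W/kg
Cost = power_per_kg / speed
Cost = 9.3800 / 1.28
Cost = 7.3281


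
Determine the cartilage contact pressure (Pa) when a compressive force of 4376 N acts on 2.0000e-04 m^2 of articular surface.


P = F / A
P = 4376 / 2.0000e-04
P = 2.1880e+07


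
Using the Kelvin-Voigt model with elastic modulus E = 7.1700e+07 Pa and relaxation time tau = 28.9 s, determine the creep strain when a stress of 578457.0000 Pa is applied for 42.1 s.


epsilon(t) = (sigma/E) * (1 - exp(-t/tau))
sigma/E = 578457.0000 / 7.1700e+07 = 0.0081
exp(-t/tau) = exp(-42.1 / 28.9) = 0.2330
epsilon = 0.0081 * (1 - 0.2330)
epsilon = 0.0062


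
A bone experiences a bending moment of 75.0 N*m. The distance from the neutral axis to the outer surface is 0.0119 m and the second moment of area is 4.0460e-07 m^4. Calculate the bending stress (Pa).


sigma = M * c / I
sigma = 75.0 * 0.0119 / 4.0460e-07
M * c = 0.8925
sigma = 2.2059e+06


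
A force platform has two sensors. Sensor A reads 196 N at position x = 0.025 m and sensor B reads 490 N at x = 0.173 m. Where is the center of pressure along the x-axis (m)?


COP_x = (F1*x1 + F2*x2) / (F1 + F2)
COP_x = (196*0.025 + 490*0.173) / (196 + 490)
Numerator = 89.6700
Denominator = 686
COP_x = 0.1307


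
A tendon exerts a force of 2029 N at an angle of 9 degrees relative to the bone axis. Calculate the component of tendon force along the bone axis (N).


F_eff = F_tendon * cos(theta)
theta = 9 deg = 0.1571 rad
cos(theta) = 0.9877
F_eff = 2029 * 0.9877
F_eff = 2004.0196


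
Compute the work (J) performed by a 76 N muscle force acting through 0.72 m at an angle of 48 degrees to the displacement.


W = F * d * cos(theta)
theta = 48 deg = 0.8378 rad
cos(theta) = 0.6691
W = 76 * 0.72 * 0.6691
W = 36.6148


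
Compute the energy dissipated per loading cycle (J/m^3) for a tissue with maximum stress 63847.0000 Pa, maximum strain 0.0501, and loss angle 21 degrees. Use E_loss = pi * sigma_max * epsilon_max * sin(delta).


E_loss = pi * sigma_max * epsilon_max * sin(delta)
delta = 21 deg = 0.3665 rad
sin(delta) = 0.3584
E_loss = pi * 63847.0000 * 0.0501 * 0.3584
E_loss = 3601.2830


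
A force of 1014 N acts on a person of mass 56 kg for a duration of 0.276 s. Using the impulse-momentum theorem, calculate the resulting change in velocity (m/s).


J = F * dt = 1014 * 0.276 = 279.8640 N*s
delta_v = J / m
delta_v = 279.8640 / 56
delta_v = 4.9976


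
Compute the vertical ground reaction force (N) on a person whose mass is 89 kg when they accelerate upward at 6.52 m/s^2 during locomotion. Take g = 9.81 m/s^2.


GRF = m * (g + a)
GRF = 89 * (9.81 + 6.52)
GRF = 89 * 16.3300
GRF = 1453.3700


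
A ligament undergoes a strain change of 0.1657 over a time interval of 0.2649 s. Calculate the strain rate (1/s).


strain_rate = delta_strain / delta_t
strain_rate = 0.1657 / 0.2649
strain_rate = 0.6255


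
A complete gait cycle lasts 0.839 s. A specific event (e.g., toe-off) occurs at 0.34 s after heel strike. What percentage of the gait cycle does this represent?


pct = (event_time / cycle_time) * 100
pct = (0.34 / 0.839) * 100
ratio = 0.4052
pct = 40.5244


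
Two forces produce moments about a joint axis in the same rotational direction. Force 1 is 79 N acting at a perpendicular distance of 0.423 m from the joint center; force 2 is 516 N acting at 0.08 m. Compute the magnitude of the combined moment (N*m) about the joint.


M = F1 * d1 + F2 * d2
M = 79 * 0.423 + 516 * 0.08
M = 33.4170 + 41.2800
M = 74.6970


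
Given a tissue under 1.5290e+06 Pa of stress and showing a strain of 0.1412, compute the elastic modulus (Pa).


E = stress / strain
E = 1.5290e+06 / 0.1412
E = 1.0829e+07


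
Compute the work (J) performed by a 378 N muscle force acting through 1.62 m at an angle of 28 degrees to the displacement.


W = F * d * cos(theta)
theta = 28 deg = 0.4887 rad
cos(theta) = 0.8829
W = 378 * 1.62 * 0.8829
W = 540.6818


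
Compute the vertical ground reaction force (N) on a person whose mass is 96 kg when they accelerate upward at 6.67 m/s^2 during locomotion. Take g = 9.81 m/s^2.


GRF = m * (g + a)
GRF = 96 * (9.81 + 6.67)
GRF = 96 * 16.4800
GRF = 1582.0800


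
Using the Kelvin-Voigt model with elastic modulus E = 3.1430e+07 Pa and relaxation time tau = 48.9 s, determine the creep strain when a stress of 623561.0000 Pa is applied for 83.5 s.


epsilon(t) = (sigma/E) * (1 - exp(-t/tau))
sigma/E = 623561.0000 / 3.1430e+07 = 0.0198
exp(-t/tau) = exp(-83.5 / 48.9) = 0.1813
epsilon = 0.0198 * (1 - 0.1813)
epsilon = 0.0162


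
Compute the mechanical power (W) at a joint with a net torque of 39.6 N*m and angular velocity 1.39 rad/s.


P = M * omega
P = 39.6 * 1.39
P = 55.0440


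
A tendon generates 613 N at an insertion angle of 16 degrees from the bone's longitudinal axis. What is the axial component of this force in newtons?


F_eff = F_tendon * cos(theta)
theta = 16 deg = 0.2793 rad
cos(theta) = 0.9613
F_eff = 613 * 0.9613
F_eff = 589.2534


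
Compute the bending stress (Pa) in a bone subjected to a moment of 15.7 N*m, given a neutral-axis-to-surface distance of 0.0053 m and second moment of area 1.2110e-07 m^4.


sigma = M * c / I
sigma = 15.7 * 0.0053 / 1.2110e-07
M * c = 0.0832
sigma = 687118.0842


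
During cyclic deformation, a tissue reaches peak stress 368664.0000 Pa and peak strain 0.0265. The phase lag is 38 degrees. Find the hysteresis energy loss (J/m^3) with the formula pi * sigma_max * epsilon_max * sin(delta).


E_loss = pi * sigma_max * epsilon_max * sin(delta)
delta = 38 deg = 0.6632 rad
sin(delta) = 0.6157
E_loss = pi * 368664.0000 * 0.0265 * 0.6157
E_loss = 18895.9380


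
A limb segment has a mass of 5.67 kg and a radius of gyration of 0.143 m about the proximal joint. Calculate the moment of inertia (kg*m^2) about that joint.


I = m * k^2
I = 5.67 * 0.143^2
k^2 = 0.0204
I = 0.1159


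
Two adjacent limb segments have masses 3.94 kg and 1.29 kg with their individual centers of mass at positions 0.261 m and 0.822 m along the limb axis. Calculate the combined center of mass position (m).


COM = (m1*x1 + m2*x2) / (m1 + m2)
COM = (3.94*0.261 + 1.29*0.822) / (3.94 + 1.29)
Numerator = 2.0887
Denominator = 5.2300
COM = 0.3994


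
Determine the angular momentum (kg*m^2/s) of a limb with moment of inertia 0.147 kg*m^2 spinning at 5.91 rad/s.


L = I * omega
L = 0.147 * 5.91
L = 0.8688


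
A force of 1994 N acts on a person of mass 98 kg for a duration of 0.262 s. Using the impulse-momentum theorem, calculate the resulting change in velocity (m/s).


J = F * dt = 1994 * 0.262 = 522.4280 N*s
delta_v = J / m
delta_v = 522.4280 / 98
delta_v = 5.3309


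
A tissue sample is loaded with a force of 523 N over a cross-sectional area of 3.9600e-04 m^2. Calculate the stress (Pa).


stress = F / A
stress = 523 / 3.9600e-04
stress = 1.3207e+06


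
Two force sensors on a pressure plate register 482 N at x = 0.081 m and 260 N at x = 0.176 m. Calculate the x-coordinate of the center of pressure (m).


COP_x = (F1*x1 + F2*x2) / (F1 + F2)
COP_x = (482*0.081 + 260*0.176) / (482 + 260)
Numerator = 84.8020
Denominator = 742
COP_x = 0.1143


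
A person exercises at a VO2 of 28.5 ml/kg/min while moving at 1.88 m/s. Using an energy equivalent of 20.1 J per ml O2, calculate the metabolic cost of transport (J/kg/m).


Power per kg = VO2 * 20.1 / 60
Power per kg = 28.5 * 20.1 / 60 = 9.5475 W/kg
Cost = power_per_kg / speed
Cost = 9.5475 / 1.88
Cost = 5.0785


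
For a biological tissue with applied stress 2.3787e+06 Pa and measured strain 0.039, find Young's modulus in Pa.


E = stress / strain
E = 2.3787e+06 / 0.039
E = 6.0992e+07


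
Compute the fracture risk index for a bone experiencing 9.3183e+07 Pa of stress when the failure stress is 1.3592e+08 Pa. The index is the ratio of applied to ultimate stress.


FRI = applied / ultimate
FRI = 9.3183e+07 / 1.3592e+08
FRI = 0.6856


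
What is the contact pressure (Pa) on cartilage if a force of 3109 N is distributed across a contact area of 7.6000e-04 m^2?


P = F / A
P = 3109 / 7.6000e-04
P = 4.0908e+06


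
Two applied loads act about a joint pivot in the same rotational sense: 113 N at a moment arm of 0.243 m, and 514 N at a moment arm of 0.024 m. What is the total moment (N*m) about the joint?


M = F1 * d1 + F2 * d2
M = 113 * 0.243 + 514 * 0.024
M = 27.4590 + 12.3360
M = 39.7950


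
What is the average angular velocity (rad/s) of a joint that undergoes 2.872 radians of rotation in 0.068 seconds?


omega = delta_theta / delta_t
omega = 2.872 / 0.068
omega = 42.2353


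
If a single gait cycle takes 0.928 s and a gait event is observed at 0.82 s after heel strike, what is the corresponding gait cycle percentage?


pct = (event_time / cycle_time) * 100
pct = (0.82 / 0.928) * 100
ratio = 0.8836
pct = 88.3621


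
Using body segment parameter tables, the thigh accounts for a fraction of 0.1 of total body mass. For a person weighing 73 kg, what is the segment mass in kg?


m_segment = body_mass * fraction
m_segment = 73 * 0.1
m_segment = 7.3000


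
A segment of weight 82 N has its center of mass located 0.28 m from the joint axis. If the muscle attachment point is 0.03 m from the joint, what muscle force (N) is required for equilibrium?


F_muscle = W * d_load / d_muscle
F_muscle = 82 * 0.28 / 0.03
Numerator = 22.9600
F_muscle = 765.3333


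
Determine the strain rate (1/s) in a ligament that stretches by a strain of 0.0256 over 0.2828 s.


strain_rate = delta_strain / delta_t
strain_rate = 0.0256 / 0.2828
strain_rate = 0.0905


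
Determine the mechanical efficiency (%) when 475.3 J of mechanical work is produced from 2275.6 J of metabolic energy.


eta = (W_mech / E_meta) * 100
eta = (475.3 / 2275.6) * 100
ratio = 0.2089
eta = 20.8868


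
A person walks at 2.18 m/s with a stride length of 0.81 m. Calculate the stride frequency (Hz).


f = v / stride_length
f = 2.18 / 0.81
f = 2.6914


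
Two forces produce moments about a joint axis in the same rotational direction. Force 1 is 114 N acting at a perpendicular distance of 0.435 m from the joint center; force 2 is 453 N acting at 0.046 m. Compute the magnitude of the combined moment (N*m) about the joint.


M = F1 * d1 + F2 * d2
M = 114 * 0.435 + 453 * 0.046
M = 49.5900 + 20.8380
M = 70.4280


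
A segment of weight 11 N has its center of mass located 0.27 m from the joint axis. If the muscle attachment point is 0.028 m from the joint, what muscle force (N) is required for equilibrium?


F_muscle = W * d_load / d_muscle
F_muscle = 11 * 0.27 / 0.028
Numerator = 2.9700
F_muscle = 106.0714


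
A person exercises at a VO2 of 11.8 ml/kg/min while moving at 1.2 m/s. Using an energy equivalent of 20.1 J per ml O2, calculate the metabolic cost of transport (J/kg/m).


Power per kg = VO2 * 20.1 / 60
Power per kg = 11.8 * 20.1 / 60 = 3.9530 W/kg
Cost = power_per_kg / speed
Cost = 3.9530 / 1.2
Cost = 3.2942


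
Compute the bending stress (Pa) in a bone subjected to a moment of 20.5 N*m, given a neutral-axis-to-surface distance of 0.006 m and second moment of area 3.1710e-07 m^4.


sigma = M * c / I
sigma = 20.5 * 0.006 / 3.1710e-07
M * c = 0.1230
sigma = 387890.2554


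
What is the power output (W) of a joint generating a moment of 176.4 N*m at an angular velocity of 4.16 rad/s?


P = M * omega
P = 176.4 * 4.16
P = 733.8240


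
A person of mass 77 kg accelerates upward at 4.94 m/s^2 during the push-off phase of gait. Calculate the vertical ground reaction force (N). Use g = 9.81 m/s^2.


GRF = m * (g + a)
GRF = 77 * (9.81 + 4.94)
GRF = 77 * 14.7500
GRF = 1135.7500


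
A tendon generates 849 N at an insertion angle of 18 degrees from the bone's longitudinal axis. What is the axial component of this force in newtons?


F_eff = F_tendon * cos(theta)
theta = 18 deg = 0.3142 rad
cos(theta) = 0.9511
F_eff = 849 * 0.9511
F_eff = 807.4470


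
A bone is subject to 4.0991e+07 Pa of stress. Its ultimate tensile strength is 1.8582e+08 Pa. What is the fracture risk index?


FRI = applied / ultimate
FRI = 4.0991e+07 / 1.8582e+08
FRI = 0.2206


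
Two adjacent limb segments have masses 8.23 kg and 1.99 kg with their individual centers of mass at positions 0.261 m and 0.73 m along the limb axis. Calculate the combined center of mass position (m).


COM = (m1*x1 + m2*x2) / (m1 + m2)
COM = (8.23*0.261 + 1.99*0.73) / (8.23 + 1.99)
Numerator = 3.6007
Denominator = 10.2200
COM = 0.3523


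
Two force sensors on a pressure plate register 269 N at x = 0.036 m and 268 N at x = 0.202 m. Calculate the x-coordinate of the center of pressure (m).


COP_x = (F1*x1 + F2*x2) / (F1 + F2)
COP_x = (269*0.036 + 268*0.202) / (269 + 268)
Numerator = 63.8200
Denominator = 537
COP_x = 0.1188


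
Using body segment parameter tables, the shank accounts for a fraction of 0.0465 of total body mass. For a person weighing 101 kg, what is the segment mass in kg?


m_segment = body_mass * fraction
m_segment = 101 * 0.0465
m_segment = 4.6965


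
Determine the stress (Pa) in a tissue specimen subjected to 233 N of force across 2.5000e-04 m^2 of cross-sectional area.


stress = F / A
stress = 233 / 2.5000e-04
stress = 932000.0000


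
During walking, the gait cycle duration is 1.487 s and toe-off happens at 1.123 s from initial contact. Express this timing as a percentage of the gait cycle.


pct = (event_time / cycle_time) * 100
pct = (1.123 / 1.487) * 100
ratio = 0.7552
pct = 75.5212


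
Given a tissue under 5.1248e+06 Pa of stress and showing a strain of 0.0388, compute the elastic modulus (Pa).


E = stress / strain
E = 5.1248e+06 / 0.0388
E = 1.3208e+08


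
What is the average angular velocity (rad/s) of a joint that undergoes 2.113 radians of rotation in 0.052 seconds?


omega = delta_theta / delta_t
omega = 2.113 / 0.052
omega = 40.6346


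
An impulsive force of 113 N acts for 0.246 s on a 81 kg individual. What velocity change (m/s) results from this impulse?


J = F * dt = 113 * 0.246 = 27.7980 N*s
delta_v = J / m
delta_v = 27.7980 / 81
delta_v = 0.3432


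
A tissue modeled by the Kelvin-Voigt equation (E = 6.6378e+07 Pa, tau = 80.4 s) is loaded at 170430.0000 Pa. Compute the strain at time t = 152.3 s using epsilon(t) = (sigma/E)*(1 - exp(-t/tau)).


epsilon(t) = (sigma/E) * (1 - exp(-t/tau))
sigma/E = 170430.0000 / 6.6378e+07 = 0.0026
exp(-t/tau) = exp(-152.3 / 80.4) = 0.1504
epsilon = 0.0026 * (1 - 0.1504)
epsilon = 0.0022


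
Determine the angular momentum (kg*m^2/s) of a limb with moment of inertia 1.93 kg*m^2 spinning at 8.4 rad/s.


L = I * omega
L = 1.93 * 8.4
L = 16.2120


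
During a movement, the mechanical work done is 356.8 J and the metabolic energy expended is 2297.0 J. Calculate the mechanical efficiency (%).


eta = (W_mech / E_meta) * 100
eta = (356.8 / 2297.0) * 100
ratio = 0.1553
eta = 15.5333


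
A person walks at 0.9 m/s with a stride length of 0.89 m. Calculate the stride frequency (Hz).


f = v / stride_length
f = 0.9 / 0.89
f = 1.0112


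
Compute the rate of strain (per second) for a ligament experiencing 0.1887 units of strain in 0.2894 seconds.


strain_rate = delta_strain / delta_t
strain_rate = 0.1887 / 0.2894
strain_rate = 0.6520


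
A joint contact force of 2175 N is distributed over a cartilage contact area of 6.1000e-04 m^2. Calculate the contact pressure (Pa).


P = F / A
P = 2175 / 6.1000e-04
P = 3.5656e+06


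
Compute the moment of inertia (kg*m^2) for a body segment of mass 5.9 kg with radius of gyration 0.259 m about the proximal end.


I = m * k^2
I = 5.9 * 0.259^2
k^2 = 0.0671
I = 0.3958


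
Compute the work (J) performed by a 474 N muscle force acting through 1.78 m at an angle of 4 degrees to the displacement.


W = F * d * cos(theta)
theta = 4 deg = 0.0698 rad
cos(theta) = 0.9976
W = 474 * 1.78 * 0.9976
W = 841.6647


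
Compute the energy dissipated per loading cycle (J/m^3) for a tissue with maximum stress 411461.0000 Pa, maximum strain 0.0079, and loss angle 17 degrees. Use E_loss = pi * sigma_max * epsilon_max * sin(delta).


E_loss = pi * sigma_max * epsilon_max * sin(delta)
delta = 17 deg = 0.2967 rad
sin(delta) = 0.2924
E_loss = pi * 411461.0000 * 0.0079 * 0.2924
E_loss = 2985.6643


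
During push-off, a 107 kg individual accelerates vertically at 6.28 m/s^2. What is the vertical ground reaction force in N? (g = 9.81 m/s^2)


GRF = m * (g + a)
GRF = 107 * (9.81 + 6.28)
GRF = 107 * 16.0900
GRF = 1721.6300


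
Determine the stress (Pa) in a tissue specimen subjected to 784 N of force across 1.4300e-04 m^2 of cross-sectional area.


stress = F / A
stress = 784 / 1.4300e-04
stress = 5.4825e+06


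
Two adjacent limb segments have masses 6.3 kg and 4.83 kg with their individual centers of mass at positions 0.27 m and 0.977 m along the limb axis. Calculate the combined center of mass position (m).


COM = (m1*x1 + m2*x2) / (m1 + m2)
COM = (6.3*0.27 + 4.83*0.977) / (6.3 + 4.83)
Numerator = 6.4199
Denominator = 11.1300
COM = 0.5768


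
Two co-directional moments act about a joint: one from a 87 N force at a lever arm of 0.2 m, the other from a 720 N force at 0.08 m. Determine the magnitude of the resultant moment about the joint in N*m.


M = F1 * d1 + F2 * d2
M = 87 * 0.2 + 720 * 0.08
M = 17.4000 + 57.6000
M = 75.0000


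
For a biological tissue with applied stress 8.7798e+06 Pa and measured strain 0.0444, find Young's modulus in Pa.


E = stress / strain
E = 8.7798e+06 / 0.0444
E = 1.9774e+08


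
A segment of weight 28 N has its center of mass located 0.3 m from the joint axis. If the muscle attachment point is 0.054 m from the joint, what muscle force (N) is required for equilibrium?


F_muscle = W * d_load / d_muscle
F_muscle = 28 * 0.3 / 0.054
Numerator = 8.4000
F_muscle = 155.5556


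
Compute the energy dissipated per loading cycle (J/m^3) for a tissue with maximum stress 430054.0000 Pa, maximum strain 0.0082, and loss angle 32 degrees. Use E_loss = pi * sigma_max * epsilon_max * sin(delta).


E_loss = pi * sigma_max * epsilon_max * sin(delta)
delta = 32 deg = 0.5585 rad
sin(delta) = 0.5299
E_loss = pi * 430054.0000 * 0.0082 * 0.5299
E_loss = 5870.7884


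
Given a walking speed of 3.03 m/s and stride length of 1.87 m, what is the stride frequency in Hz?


f = v / stride_length
f = 3.03 / 1.87
f = 1.6203


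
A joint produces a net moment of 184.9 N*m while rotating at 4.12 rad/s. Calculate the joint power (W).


P = M * omega
P = 184.9 * 4.12
P = 761.7880


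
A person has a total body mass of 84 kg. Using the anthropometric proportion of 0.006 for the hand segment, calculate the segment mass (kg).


m_segment = body_mass * fraction
m_segment = 84 * 0.006
m_segment = 0.5040


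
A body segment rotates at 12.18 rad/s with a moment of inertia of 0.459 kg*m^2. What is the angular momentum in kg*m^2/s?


L = I * omega
L = 0.459 * 12.18
L = 5.5906


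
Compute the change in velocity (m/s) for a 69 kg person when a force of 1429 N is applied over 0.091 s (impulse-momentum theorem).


J = F * dt = 1429 * 0.091 = 130.0390 N*s
delta_v = J / m
delta_v = 130.0390 / 69
delta_v = 1.8846


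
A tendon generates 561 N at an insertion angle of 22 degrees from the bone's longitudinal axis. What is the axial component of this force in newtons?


F_eff = F_tendon * cos(theta)
theta = 22 deg = 0.3840 rad
cos(theta) = 0.9272
F_eff = 561 * 0.9272
F_eff = 520.1501


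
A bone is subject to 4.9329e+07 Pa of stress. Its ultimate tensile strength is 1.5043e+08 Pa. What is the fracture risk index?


FRI = applied / ultimate
FRI = 4.9329e+07 / 1.5043e+08
FRI = 0.3279


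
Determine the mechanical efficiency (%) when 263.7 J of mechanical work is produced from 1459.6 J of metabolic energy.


eta = (W_mech / E_meta) * 100
eta = (263.7 / 1459.6) * 100
ratio = 0.1807
eta = 18.0666


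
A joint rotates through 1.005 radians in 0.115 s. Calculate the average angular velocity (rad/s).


omega = delta_theta / delta_t
omega = 1.005 / 0.115
omega = 8.7391


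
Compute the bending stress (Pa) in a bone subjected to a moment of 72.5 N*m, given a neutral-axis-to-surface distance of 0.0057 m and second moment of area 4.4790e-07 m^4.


sigma = M * c / I
sigma = 72.5 * 0.0057 / 4.4790e-07
M * c = 0.4133
sigma = 922638.9819


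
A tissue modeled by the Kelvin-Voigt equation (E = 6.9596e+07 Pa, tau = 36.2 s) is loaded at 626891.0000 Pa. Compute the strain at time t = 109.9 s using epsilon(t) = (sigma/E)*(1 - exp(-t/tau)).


epsilon(t) = (sigma/E) * (1 - exp(-t/tau))
sigma/E = 626891.0000 / 6.9596e+07 = 0.0090
exp(-t/tau) = exp(-109.9 / 36.2) = 0.0480
epsilon = 0.0090 * (1 - 0.0480)
epsilon = 0.0086


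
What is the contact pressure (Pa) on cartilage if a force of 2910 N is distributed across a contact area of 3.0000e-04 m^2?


P = F / A
P = 2910 / 3.0000e-04
P = 9.7000e+06


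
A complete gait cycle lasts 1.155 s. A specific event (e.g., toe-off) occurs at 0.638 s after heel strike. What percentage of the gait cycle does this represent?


pct = (event_time / cycle_time) * 100
pct = (0.638 / 1.155) * 100
ratio = 0.5524
pct = 55.2381


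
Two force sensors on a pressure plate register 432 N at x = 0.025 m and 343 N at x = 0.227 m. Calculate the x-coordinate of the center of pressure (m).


COP_x = (F1*x1 + F2*x2) / (F1 + F2)
COP_x = (432*0.025 + 343*0.227) / (432 + 343)
Numerator = 88.6610
Denominator = 775
COP_x = 0.1144


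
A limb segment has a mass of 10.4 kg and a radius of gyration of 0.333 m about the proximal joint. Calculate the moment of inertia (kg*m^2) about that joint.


I = m * k^2
I = 10.4 * 0.333^2
k^2 = 0.1109
I = 1.1532


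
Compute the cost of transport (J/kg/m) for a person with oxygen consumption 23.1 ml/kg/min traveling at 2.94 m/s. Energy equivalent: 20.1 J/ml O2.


Power per kg = VO2 * 20.1 / 60
Power per kg = 23.1 * 20.1 / 60 = 7.7385 W/kg
Cost = power_per_kg / speed
Cost = 7.7385 / 2.94
Cost = 2.6321


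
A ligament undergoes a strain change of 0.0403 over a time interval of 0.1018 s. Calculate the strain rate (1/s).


strain_rate = delta_strain / delta_t
strain_rate = 0.0403 / 0.1018
strain_rate = 0.3959


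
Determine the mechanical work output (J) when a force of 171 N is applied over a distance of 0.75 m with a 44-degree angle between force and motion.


W = F * d * cos(theta)
theta = 44 deg = 0.7679 rad
cos(theta) = 0.7193
W = 171 * 0.75 * 0.7193
W = 92.2553


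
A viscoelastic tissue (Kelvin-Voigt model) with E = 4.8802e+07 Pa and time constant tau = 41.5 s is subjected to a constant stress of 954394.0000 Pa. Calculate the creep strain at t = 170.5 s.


epsilon(t) = (sigma/E) * (1 - exp(-t/tau))
sigma/E = 954394.0000 / 4.8802e+07 = 0.0196
exp(-t/tau) = exp(-170.5 / 41.5) = 0.0164
epsilon = 0.0196 * (1 - 0.0164)
epsilon = 0.0192


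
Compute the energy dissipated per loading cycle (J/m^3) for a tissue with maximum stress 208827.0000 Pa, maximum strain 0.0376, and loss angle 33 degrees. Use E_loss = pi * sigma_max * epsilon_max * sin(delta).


E_loss = pi * sigma_max * epsilon_max * sin(delta)
delta = 33 deg = 0.5760 rad
sin(delta) = 0.5446
E_loss = pi * 208827.0000 * 0.0376 * 0.5446
E_loss = 13434.8596


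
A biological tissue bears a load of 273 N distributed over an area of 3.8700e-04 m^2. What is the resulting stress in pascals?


stress = F / A
stress = 273 / 3.8700e-04
stress = 705426.3566


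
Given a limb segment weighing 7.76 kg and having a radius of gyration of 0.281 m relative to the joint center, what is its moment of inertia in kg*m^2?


I = m * k^2
I = 7.76 * 0.281^2
k^2 = 0.0790
I = 0.6127


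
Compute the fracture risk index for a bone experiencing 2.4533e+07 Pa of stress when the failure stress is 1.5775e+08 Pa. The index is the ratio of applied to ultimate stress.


FRI = applied / ultimate
FRI = 2.4533e+07 / 1.5775e+08
FRI = 0.1555


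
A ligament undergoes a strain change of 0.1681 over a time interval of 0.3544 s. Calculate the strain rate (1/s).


strain_rate = delta_strain / delta_t
strain_rate = 0.1681 / 0.3544
strain_rate = 0.4743


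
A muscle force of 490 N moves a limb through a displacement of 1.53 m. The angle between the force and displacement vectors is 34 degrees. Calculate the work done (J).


W = F * d * cos(theta)
theta = 34 deg = 0.5934 rad
cos(theta) = 0.8290
W = 490 * 1.53 * 0.8290
W = 621.5295


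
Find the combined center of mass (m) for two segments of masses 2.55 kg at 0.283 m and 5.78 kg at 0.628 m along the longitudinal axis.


COM = (m1*x1 + m2*x2) / (m1 + m2)
COM = (2.55*0.283 + 5.78*0.628) / (2.55 + 5.78)
Numerator = 4.3515
Denominator = 8.3300
COM = 0.5224


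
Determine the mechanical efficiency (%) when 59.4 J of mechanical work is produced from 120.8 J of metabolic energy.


eta = (W_mech / E_meta) * 100
eta = (59.4 / 120.8) * 100
ratio = 0.4917
eta = 49.1722


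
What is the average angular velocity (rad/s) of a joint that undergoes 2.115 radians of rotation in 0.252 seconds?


omega = delta_theta / delta_t
omega = 2.115 / 0.252
omega = 8.3929


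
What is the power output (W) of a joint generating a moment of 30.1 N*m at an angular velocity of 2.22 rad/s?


P = M * omega
P = 30.1 * 2.22
P = 66.8220


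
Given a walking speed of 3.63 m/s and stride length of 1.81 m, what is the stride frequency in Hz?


f = v / stride_length
f = 3.63 / 1.81
f = 2.0055


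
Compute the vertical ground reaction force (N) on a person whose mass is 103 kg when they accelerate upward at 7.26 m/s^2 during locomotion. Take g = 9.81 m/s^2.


GRF = m * (g + a)
GRF = 103 * (9.81 + 7.26)
GRF = 103 * 17.0700
GRF = 1758.2100


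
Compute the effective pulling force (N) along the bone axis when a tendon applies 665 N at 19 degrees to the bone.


F_eff = F_tendon * cos(theta)
theta = 19 deg = 0.3316 rad
cos(theta) = 0.9455
F_eff = 665 * 0.9455
F_eff = 628.7699


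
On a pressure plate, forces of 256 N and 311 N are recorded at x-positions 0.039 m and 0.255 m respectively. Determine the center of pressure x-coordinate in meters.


COP_x = (F1*x1 + F2*x2) / (F1 + F2)
COP_x = (256*0.039 + 311*0.255) / (256 + 311)
Numerator = 89.2890
Denominator = 567
COP_x = 0.1575


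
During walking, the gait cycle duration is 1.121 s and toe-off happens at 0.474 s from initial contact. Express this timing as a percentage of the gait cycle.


pct = (event_time / cycle_time) * 100
pct = (0.474 / 1.121) * 100
ratio = 0.4228
pct = 42.2837


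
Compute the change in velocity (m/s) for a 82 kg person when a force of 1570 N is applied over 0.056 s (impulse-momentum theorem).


J = F * dt = 1570 * 0.056 = 87.9200 N*s
delta_v = J / m
delta_v = 87.9200 / 82
delta_v = 1.0722


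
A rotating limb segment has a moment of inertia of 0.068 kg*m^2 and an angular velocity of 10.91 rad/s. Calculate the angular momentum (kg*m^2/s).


L = I * omega
L = 0.068 * 10.91
L = 0.7419


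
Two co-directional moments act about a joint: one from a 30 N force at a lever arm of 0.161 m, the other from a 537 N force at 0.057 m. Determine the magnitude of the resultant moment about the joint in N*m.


M = F1 * d1 + F2 * d2
M = 30 * 0.161 + 537 * 0.057
M = 4.8300 + 30.6090
M = 35.4390


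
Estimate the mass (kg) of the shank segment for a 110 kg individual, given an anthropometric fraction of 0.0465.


m_segment = body_mass * fraction
m_segment = 110 * 0.0465
m_segment = 5.1150


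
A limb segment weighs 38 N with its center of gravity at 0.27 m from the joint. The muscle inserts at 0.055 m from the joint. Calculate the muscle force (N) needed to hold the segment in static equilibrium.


F_muscle = W * d_load / d_muscle
F_muscle = 38 * 0.27 / 0.055
Numerator = 10.2600
F_muscle = 186.5455


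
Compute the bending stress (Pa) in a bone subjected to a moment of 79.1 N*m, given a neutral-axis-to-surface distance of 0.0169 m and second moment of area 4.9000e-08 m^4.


sigma = M * c / I
sigma = 79.1 * 0.0169 / 4.9000e-08
M * c = 1.3368
sigma = 2.7281e+07


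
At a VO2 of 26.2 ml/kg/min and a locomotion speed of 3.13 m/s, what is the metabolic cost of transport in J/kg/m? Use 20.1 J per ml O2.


Power per kg = VO2 * 20.1 / 60
Power per kg = 26.2 * 20.1 / 60 = 8.7770 W/kg
Cost = power_per_kg / speed
Cost = 8.7770 / 3.13
Cost = 2.8042


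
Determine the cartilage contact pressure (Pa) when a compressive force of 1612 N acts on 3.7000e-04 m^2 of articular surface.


P = F / A
P = 1612 / 3.7000e-04
P = 4.3568e+06


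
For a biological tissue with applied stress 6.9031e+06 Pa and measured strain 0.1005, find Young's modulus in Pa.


E = stress / strain
E = 6.9031e+06 / 0.1005
E = 6.8688e+07


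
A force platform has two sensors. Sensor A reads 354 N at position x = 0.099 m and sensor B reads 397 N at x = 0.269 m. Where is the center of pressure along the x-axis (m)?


COP_x = (F1*x1 + F2*x2) / (F1 + F2)
COP_x = (354*0.099 + 397*0.269) / (354 + 397)
Numerator = 141.8390
Denominator = 751
COP_x = 0.1889


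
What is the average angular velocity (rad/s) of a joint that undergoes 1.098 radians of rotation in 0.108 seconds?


omega = delta_theta / delta_t
omega = 1.098 / 0.108
omega = 10.1667


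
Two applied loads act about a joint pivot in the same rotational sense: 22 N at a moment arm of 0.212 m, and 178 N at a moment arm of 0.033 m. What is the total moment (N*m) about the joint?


M = F1 * d1 + F2 * d2
M = 22 * 0.212 + 178 * 0.033
M = 4.6640 + 5.8740
M = 10.5380


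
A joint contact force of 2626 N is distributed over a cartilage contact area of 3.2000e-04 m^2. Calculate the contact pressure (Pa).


P = F / A
P = 2626 / 3.2000e-04
P = 8.2062e+06


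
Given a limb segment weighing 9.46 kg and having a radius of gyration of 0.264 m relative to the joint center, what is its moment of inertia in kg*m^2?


I = m * k^2
I = 9.46 * 0.264^2
k^2 = 0.0697
I = 0.6593


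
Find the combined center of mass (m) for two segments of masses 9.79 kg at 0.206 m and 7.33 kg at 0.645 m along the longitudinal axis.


COM = (m1*x1 + m2*x2) / (m1 + m2)
COM = (9.79*0.206 + 7.33*0.645) / (9.79 + 7.33)
Numerator = 6.7446
Denominator = 17.1200
COM = 0.3940


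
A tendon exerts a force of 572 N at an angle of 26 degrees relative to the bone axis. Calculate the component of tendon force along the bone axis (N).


F_eff = F_tendon * cos(theta)
theta = 26 deg = 0.4538 rad
cos(theta) = 0.8988
F_eff = 572 * 0.8988
F_eff = 514.1102


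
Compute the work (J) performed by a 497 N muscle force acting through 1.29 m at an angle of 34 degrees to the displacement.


W = F * d * cos(theta)
theta = 34 deg = 0.5934 rad
cos(theta) = 0.8290
W = 497 * 1.29 * 0.8290
W = 531.5209


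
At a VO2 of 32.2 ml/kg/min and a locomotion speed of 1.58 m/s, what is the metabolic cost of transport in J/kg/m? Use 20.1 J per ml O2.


Power per kg = VO2 * 20.1 / 60
Power per kg = 32.2 * 20.1 / 60 = 10.7870 W/kg
Cost = power_per_kg / speed
Cost = 10.7870 / 1.58
Cost = 6.8272


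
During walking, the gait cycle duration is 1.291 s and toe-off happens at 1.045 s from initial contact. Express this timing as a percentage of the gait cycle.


pct = (event_time / cycle_time) * 100
pct = (1.045 / 1.291) * 100
ratio = 0.8095
pct = 80.9450


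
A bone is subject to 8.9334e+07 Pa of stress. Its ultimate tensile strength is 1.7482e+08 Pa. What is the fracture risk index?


FRI = applied / ultimate
FRI = 8.9334e+07 / 1.7482e+08
FRI = 0.5110


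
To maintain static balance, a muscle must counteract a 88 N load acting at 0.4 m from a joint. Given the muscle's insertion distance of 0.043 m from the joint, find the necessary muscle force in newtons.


F_muscle = W * d_load / d_muscle
F_muscle = 88 * 0.4 / 0.043
Numerator = 35.2000
F_muscle = 818.6047


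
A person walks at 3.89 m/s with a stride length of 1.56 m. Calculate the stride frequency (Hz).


f = v / stride_length
f = 3.89 / 1.56
f = 2.4936


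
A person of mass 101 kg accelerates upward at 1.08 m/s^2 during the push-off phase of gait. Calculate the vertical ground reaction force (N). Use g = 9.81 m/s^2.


GRF = m * (g + a)
GRF = 101 * (9.81 + 1.08)
GRF = 101 * 10.8900
GRF = 1099.8900


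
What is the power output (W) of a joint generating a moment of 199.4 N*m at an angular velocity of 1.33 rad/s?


P = M * omega
P = 199.4 * 1.33
P = 265.2020


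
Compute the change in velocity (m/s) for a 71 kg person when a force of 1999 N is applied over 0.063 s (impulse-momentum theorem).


J = F * dt = 1999 * 0.063 = 125.9370 N*s
delta_v = J / m
delta_v = 125.9370 / 71
delta_v = 1.7738


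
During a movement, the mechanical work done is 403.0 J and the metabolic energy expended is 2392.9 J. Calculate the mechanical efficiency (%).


eta = (W_mech / E_meta) * 100
eta = (403.0 / 2392.9) * 100
ratio = 0.1684
eta = 16.8415


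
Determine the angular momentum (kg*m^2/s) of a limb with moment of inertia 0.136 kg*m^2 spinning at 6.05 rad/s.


L = I * omega
L = 0.136 * 6.05
L = 0.8228


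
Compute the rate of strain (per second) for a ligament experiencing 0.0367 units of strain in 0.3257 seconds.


strain_rate = delta_strain / delta_t
strain_rate = 0.0367 / 0.3257
strain_rate = 0.1127


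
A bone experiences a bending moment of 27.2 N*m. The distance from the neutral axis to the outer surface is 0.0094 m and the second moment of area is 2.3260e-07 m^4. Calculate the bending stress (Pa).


sigma = M * c / I
sigma = 27.2 * 0.0094 / 2.3260e-07
M * c = 0.2557
sigma = 1.0992e+06


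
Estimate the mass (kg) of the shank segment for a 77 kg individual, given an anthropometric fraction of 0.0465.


m_segment = body_mass * fraction
m_segment = 77 * 0.0465
m_segment = 3.5805


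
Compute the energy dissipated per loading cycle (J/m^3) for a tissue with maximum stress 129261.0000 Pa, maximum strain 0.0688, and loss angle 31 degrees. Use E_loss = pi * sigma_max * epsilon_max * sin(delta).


E_loss = pi * sigma_max * epsilon_max * sin(delta)
delta = 31 deg = 0.5411 rad
sin(delta) = 0.5150
E_loss = pi * 129261.0000 * 0.0688 * 0.5150
E_loss = 14389.4819


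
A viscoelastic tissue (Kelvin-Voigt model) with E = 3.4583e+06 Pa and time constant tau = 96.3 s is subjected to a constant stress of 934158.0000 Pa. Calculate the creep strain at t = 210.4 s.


epsilon(t) = (sigma/E) * (1 - exp(-t/tau))
sigma/E = 934158.0000 / 3.4583e+06 = 0.2701
exp(-t/tau) = exp(-210.4 / 96.3) = 0.1125
epsilon = 0.2701 * (1 - 0.1125)
epsilon = 0.2397


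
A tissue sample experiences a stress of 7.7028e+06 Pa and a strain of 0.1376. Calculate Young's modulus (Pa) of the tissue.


E = stress / strain
E = 7.7028e+06 / 0.1376
E = 5.5980e+07


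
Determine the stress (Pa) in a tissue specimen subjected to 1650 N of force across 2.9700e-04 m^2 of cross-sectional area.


stress = F / A
stress = 1650 / 2.9700e-04
stress = 5.5556e+06
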